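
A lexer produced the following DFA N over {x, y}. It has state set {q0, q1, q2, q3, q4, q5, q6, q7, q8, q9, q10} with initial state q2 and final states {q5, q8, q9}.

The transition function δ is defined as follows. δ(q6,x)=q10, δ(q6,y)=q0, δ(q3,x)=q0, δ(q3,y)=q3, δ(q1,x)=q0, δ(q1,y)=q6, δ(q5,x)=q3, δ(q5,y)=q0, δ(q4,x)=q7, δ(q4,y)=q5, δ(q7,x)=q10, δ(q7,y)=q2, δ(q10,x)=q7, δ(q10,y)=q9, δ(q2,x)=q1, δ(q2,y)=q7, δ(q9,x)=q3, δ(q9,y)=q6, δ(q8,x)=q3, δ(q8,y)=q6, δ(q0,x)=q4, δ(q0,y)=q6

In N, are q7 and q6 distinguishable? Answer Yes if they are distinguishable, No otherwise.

Yes

First remove the unreachable states {q8}; 10 states remain.
Initial partition by acceptance: {q5,q9} | {q0,q1,q2,q3,q4,q6,q7,q10}.
On input y, block {q0,q1,q2,q3,q4,q6,q7,q10} splits into {q0,q1,q2,q3,q6,q7} and {q4,q10}.
On input x, block {q0,q1,q2,q3,q6,q7} splits into {q0,q6,q7} and {q1,q2,q3}.
Refine {q0,q6,q7} on symbol y: members go to different blocks, giving {q0,q6} and {q7}.
On input x, block {q1,q2,q3} splits into {q1,q3} and {q2}.
On input y, block {q1,q3} splits into {q1} and {q3}.
No further refinement is possible. Final partition (7 blocks): {q5,q9} | {q0,q6} | {q4,q10} | {q1} | {q7} | {q2} | {q3}.
q7 and q6 end up in different blocks, so they are distinguishable. For instance, the string 'yxy' is accepted from only q6.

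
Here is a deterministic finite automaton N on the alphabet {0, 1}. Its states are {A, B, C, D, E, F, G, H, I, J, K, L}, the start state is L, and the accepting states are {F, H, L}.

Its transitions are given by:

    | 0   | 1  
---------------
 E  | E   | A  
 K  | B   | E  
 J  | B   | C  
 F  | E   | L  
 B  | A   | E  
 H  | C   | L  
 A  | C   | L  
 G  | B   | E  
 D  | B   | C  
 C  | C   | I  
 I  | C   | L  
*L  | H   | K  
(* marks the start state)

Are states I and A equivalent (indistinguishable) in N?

Reachable states from the start: {A,B,C,E,H,I,K,L}. Unreachable: {D,F,G,J} — drop them.
P0 = {H,L} | {A,B,C,E,I,K}.
On input 0, block {H,L} splits into {H} and {L}.
Refine {A,B,C,E,I,K} on symbol 1: members go to different blocks, giving {B,C,E,K} and {A,I}.
Refine {B,C,E,K} on symbol 0: members go to different blocks, giving {C,E,K} and {B}.
Split {C,E,K} by δ(·,0) → {C,E} and {K}.
The partition is now stable with 6 blocks: {H} | {C,E} | {L} | {A,I} | {B} | {K}.
I and A lie in the same block of the stable partition, so they are equivalent — no string distinguishes them.

Yes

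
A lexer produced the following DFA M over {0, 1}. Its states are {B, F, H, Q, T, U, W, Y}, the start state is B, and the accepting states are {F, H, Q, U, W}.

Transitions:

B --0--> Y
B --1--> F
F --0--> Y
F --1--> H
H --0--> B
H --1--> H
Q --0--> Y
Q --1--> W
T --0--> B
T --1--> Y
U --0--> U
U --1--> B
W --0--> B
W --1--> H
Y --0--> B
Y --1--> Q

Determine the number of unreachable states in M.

BFS from B reaches {B, F, H, Q, W, Y}; the 2 state(s) T, U are never visited.

2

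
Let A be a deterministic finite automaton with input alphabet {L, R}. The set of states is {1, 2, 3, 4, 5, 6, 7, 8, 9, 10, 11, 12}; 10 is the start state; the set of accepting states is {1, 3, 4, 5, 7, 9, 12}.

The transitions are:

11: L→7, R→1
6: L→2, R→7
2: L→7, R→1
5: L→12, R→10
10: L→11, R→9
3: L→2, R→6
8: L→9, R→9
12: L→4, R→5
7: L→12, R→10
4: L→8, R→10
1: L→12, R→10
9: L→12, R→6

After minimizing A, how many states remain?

5

First remove the unreachable states {3}; 11 states remain.
Start with accepting vs non-accepting: {1,4,5,7,9,12} | {2,6,8,10,11}.
Refine {1,4,5,7,9,12} on symbol L: members go to different blocks, giving {1,5,7,9,12} and {4}.
On input L, block {1,5,7,9,12} splits into {1,5,7,9} and {12}.
Split {2,6,8,10,11} by δ(·,L) → {2,8,11} and {6,10}.
No further refinement is possible. Final partition (5 blocks): {1,5,7,9} | {2,8,11} | {4} | {12} | {6,10}.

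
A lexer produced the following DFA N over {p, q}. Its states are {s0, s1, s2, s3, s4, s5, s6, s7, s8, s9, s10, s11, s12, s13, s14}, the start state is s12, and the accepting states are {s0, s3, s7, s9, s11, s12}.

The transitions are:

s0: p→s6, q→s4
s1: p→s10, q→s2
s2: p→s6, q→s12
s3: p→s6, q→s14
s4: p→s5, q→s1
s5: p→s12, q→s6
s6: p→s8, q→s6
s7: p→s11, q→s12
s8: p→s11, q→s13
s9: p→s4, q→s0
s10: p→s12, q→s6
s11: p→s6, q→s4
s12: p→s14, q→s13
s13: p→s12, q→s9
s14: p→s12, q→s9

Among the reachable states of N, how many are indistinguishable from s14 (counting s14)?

2

Reachable states from the start: {s0,s1,s2,s4,s5,s6,s8,s9,s10,s11,s12,s13,s14}. Unreachable: {s3,s7} — drop them.
Initial partition by acceptance: {s0,s9,s11,s12} | {s1,s2,s4,s5,s6,s8,s10,s13,s14}.
Split {s0,s9,s11,s12} by δ(·,q) → {s0,s11,s12} and {s9}.
On input p, block {s1,s2,s4,s5,s6,s8,s10,s13,s14} splits into {s5,s8,s10,s13,s14} and {s1,s2,s4,s6}.
Split {s0,s11,s12} by δ(·,p) → {s0,s11} and {s12}.
Split {s5,s8,s10,s13,s14} by δ(·,p) → {s5,s10,s13,s14} and {s8}.
On input q, block {s5,s10,s13,s14} splits into {s5,s10} and {s13,s14}.
Refine {s1,s2,s4,s6} on symbol p: members go to different blocks, giving {s1,s4} and {s2} and {s6}.
Refine {s1,s4} on symbol q: members go to different blocks, giving {s1} and {s4}.
No further refinement is possible. Final partition (10 blocks): {s0,s11} | {s5,s10} | {s9} | {s1} | {s12} | {s8} | {s13,s14} | {s2} | {s6} | {s4}.
State s14 belongs to the block {s13,s14}, which has 2 states.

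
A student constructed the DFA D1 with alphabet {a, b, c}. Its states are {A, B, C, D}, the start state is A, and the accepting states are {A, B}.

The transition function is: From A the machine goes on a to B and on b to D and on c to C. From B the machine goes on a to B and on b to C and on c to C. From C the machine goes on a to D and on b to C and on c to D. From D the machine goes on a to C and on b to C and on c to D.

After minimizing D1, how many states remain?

All states are reachable from the start state.
P0 = {A,B} | {C,D}.
No further refinement is possible. Final partition (2 blocks): {A,B} | {C,D}.

2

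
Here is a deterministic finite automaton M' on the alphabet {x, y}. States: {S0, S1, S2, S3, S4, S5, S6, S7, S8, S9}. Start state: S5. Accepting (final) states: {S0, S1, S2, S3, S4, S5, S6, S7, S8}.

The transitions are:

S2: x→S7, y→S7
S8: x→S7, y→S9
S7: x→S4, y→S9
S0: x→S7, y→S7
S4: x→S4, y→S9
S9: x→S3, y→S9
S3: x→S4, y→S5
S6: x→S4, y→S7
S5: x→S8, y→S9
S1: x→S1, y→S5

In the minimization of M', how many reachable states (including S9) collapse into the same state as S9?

1

Reachable states from the start: {S3,S4,S5,S7,S8,S9}. Unreachable: {S0,S1,S2,S6} — drop them.
P0 = {S3,S4,S5,S7,S8} | {S9}.
On input y, block {S3,S4,S5,S7,S8} splits into {S4,S5,S7,S8} and {S3}.
The partition is now stable with 3 blocks: {S4,S5,S7,S8} | {S9} | {S3}.
State S9 belongs to the block {S9}, which has 1 states.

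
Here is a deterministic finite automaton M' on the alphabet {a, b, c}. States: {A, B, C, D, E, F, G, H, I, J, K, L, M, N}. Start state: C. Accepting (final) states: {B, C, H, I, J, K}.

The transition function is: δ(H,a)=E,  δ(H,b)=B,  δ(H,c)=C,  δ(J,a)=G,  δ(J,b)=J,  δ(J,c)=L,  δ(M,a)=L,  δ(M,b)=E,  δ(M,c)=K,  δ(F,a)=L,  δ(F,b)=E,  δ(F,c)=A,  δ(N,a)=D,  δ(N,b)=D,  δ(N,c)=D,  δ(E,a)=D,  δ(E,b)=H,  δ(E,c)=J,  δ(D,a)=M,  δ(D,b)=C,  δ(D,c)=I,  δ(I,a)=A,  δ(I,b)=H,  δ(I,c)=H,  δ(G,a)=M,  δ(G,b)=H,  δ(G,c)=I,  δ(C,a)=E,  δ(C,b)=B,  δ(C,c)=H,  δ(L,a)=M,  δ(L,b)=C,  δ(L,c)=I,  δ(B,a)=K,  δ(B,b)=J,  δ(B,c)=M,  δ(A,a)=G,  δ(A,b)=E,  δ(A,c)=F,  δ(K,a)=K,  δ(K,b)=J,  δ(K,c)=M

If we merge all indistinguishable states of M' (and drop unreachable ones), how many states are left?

States {N} cannot be reached from the start state, so discard them.
P0 = {B,C,H,I,J,K} | {A,D,E,F,G,L,M}.
Refine {B,C,H,I,J,K} on symbol a: members go to different blocks, giving {C,H,I,J} and {B,K}.
Refine {C,H,I,J} on symbol b: members go to different blocks, giving {C,H} and {I,J}.
Refine {A,D,E,F,G,L,M} on symbol b: members go to different blocks, giving {D,E,G,L} and {A,F,M}.
Split {D,E,G,L} by δ(·,a) → {D,G,L} and {E}.
Split {I,J} by δ(·,a) → {I} and {J}.
On input c, block {A,F,M} splits into {A,F} and {M}.
Stable partition: {C,H} | {D,G,L} | {B,K} | {I} | {A,F} | {E} | {J} | {M} — 8 equivalence classes.

8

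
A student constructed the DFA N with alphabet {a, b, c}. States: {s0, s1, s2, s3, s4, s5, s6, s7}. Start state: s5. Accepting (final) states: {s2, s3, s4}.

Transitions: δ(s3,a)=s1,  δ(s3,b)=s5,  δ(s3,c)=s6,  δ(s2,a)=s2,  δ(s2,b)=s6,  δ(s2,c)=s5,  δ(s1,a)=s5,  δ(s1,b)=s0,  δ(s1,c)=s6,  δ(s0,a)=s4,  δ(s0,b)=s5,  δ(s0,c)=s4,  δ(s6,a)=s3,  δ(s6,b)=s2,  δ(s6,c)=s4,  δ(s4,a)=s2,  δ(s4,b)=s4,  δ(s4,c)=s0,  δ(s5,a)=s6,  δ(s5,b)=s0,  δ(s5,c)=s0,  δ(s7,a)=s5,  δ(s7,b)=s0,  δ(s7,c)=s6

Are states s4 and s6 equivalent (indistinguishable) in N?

Reachable states from the start: {s0,s1,s2,s3,s4,s5,s6}. Unreachable: {s7} — drop them.
Initial partition by acceptance: {s2,s3,s4} | {s0,s1,s5,s6}.
Refine {s2,s3,s4} on symbol a: members go to different blocks, giving {s2,s4} and {s3}.
Refine {s2,s4} on symbol b: members go to different blocks, giving {s2} and {s4}.
Split {s0,s1,s5,s6} by δ(·,a) → {s1,s5} and {s0} and {s6}.
Split {s1,s5} by δ(·,a) → {s1} and {s5}.
Stable partition: {s2} | {s1} | {s3} | {s4} | {s0} | {s6} | {s5} — 7 equivalence classes.
s4 and s6 end up in different blocks, so they are distinguishable. For instance, the string 'ε' is accepted from only s4.

No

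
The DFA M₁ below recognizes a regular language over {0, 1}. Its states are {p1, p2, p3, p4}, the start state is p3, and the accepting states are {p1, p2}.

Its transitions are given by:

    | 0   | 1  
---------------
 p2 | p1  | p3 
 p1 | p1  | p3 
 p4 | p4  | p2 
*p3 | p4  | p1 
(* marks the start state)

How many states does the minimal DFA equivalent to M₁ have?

Start with accepting vs non-accepting: {p1,p2} | {p3,p4}.
No further refinement is possible. Final partition (2 blocks): {p1,p2} | {p3,p4}.

2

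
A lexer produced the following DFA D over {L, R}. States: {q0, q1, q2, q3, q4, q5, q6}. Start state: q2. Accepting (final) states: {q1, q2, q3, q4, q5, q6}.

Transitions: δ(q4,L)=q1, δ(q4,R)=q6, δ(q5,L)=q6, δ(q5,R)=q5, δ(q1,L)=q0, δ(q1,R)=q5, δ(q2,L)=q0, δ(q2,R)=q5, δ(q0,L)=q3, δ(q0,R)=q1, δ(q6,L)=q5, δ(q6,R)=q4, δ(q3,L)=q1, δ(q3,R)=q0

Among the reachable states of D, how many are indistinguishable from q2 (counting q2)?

2

Initial partition by acceptance: {q1,q2,q3,q4,q5,q6} | {q0}.
Split {q1,q2,q3,q4,q5,q6} by δ(·,L) → {q3,q4,q5,q6} and {q1,q2}.
On input L, block {q3,q4,q5,q6} splits into {q3,q4} and {q5,q6}.
Split {q3,q4} by δ(·,R) → {q3} and {q4}.
Split {q5,q6} by δ(·,R) → {q5} and {q6}.
The partition is now stable with 6 blocks: {q3} | {q0} | {q1,q2} | {q5} | {q4} | {q6}.
The equivalence class containing q2 is {q1,q2}, of size 2.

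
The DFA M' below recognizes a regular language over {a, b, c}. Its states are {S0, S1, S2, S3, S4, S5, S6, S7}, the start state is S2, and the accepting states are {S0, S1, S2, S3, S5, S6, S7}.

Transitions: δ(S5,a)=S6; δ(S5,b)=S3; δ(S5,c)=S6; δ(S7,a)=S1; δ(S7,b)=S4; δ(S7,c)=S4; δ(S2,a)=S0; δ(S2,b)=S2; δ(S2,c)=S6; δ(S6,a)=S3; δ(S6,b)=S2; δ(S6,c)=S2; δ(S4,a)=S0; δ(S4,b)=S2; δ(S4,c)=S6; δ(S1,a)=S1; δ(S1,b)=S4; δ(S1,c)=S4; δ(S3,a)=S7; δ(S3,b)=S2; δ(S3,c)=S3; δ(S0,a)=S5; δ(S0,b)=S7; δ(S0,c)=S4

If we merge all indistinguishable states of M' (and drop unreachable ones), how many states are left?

7

Start with accepting vs non-accepting: {S0,S1,S2,S3,S5,S6,S7} | {S4}.
Refine {S0,S1,S2,S3,S5,S6,S7} on symbol b: members go to different blocks, giving {S0,S2,S3,S5,S6} and {S1,S7}.
Split {S0,S2,S3,S5,S6} by δ(·,a) → {S0,S2,S5,S6} and {S3}.
Split {S0,S2,S5,S6} by δ(·,a) → {S0,S2,S5} and {S6}.
Split {S0,S2,S5} by δ(·,a) → {S0,S2} and {S5}.
Refine {S0,S2} on symbol a: members go to different blocks, giving {S0} and {S2}.
No further refinement is possible. Final partition (7 blocks): {S0} | {S4} | {S1,S7} | {S3} | {S6} | {S5} | {S2}.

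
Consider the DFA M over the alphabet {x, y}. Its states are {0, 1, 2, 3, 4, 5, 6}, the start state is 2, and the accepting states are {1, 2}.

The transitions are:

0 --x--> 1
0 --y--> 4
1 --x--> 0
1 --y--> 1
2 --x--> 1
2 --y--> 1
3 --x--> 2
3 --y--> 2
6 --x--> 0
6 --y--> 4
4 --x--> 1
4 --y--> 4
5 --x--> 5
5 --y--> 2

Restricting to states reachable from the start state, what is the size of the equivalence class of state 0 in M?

First remove the unreachable states {3,5,6}; 4 states remain.
Initial partition by acceptance: {1,2} | {0,4}.
Split {1,2} by δ(·,x) → {1} and {2}.
The partition is now stable with 3 blocks: {1} | {0,4} | {2}.
State 0 belongs to the block {0,4}, which has 2 states.

2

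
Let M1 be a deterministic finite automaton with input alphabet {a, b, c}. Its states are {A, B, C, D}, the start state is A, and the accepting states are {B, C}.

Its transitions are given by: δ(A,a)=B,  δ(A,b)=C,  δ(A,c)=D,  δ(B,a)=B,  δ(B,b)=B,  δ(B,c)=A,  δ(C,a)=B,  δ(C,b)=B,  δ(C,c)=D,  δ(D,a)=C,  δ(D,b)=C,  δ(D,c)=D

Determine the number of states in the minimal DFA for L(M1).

2

Start with accepting vs non-accepting: {B,C} | {A,D}.
The partition is now stable with 2 blocks: {B,C} | {A,D}.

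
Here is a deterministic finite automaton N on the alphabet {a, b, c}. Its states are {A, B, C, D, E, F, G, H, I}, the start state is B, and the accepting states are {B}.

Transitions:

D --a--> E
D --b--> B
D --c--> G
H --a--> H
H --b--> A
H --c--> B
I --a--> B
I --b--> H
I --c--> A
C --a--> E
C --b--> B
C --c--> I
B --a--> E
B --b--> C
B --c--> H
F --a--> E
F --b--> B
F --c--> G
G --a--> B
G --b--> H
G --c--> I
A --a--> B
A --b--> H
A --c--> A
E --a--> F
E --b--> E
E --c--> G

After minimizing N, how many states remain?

Reachable states from the start: {A,B,C,E,F,G,H,I}. Unreachable: {D} — drop them.
Start with accepting vs non-accepting: {B} | {A,C,E,F,G,H,I}.
On input a, block {A,C,E,F,G,H,I} splits into {C,E,F,H} and {A,G,I}.
Refine {C,E,F,H} on symbol b: members go to different blocks, giving {C,F} and {E} and {H}.
Stable partition: {B} | {C,F} | {A,G,I} | {E} | {H} — 5 equivalence classes.

5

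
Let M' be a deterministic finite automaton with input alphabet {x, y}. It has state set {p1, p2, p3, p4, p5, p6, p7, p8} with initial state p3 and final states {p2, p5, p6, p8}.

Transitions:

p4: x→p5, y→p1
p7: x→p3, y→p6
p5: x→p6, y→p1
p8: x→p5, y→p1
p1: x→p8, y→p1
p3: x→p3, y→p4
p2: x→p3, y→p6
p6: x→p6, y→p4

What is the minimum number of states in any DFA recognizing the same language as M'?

3

States {p2,p7} cannot be reached from the start state, so discard them.
Start with accepting vs non-accepting: {p5,p6,p8} | {p1,p3,p4}.
Refine {p1,p3,p4} on symbol x: members go to different blocks, giving {p1,p4} and {p3}.
The partition is now stable with 3 blocks: {p5,p6,p8} | {p1,p4} | {p3}.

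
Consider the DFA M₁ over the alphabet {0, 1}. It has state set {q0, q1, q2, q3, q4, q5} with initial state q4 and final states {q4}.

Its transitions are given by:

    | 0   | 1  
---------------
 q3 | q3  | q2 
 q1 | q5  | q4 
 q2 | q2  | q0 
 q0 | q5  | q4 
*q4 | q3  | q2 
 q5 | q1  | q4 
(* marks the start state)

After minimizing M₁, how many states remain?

Start with accepting vs non-accepting: {q4} | {q0,q1,q2,q3,q5}.
On input 1, block {q0,q1,q2,q3,q5} splits into {q0,q1,q5} and {q2,q3}.
Split {q2,q3} by δ(·,1) → {q2} and {q3}.
Stable partition: {q4} | {q0,q1,q5} | {q2} | {q3} — 4 equivalence classes.

4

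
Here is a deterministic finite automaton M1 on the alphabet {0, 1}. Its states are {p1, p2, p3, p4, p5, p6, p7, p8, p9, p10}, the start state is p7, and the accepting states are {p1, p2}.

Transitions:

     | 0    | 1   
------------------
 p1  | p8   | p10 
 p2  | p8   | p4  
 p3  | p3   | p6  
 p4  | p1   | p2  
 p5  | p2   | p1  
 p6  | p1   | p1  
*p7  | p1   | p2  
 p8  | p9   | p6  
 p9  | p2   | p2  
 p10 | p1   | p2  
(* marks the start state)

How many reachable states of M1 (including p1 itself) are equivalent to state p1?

2

Reachable states from the start: {p1,p2,p4,p6,p7,p8,p9,p10}. Unreachable: {p3,p5} — drop them.
Initial partition by acceptance: {p1,p2} | {p4,p6,p7,p8,p9,p10}.
On input 0, block {p4,p6,p7,p8,p9,p10} splits into {p4,p6,p7,p9,p10} and {p8}.
The partition is now stable with 3 blocks: {p1,p2} | {p4,p6,p7,p9,p10} | {p8}.
The equivalence class containing p1 is {p1,p2}, of size 2.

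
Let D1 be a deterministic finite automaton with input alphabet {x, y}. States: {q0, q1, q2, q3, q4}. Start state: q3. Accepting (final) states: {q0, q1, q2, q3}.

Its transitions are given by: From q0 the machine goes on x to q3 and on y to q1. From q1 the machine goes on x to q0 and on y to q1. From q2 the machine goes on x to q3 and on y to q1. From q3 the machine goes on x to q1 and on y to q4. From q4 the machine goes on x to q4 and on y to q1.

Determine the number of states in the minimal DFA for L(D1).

4

Reachable states from the start: {q0,q1,q3,q4}. Unreachable: {q2} — drop them.
P0 = {q0,q1,q3} | {q4}.
Split {q0,q1,q3} by δ(·,y) → {q0,q1} and {q3}.
On input x, block {q0,q1} splits into {q0} and {q1}.
No further refinement is possible. Final partition (4 blocks): {q0} | {q4} | {q3} | {q1}.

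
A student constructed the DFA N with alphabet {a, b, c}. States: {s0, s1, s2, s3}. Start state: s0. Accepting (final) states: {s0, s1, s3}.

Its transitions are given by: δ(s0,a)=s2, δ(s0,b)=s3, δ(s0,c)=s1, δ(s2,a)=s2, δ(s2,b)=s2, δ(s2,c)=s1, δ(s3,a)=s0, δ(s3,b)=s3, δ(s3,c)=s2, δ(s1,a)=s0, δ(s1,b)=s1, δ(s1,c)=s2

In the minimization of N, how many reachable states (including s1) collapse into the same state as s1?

Initial partition by acceptance: {s0,s1,s3} | {s2}.
Split {s0,s1,s3} by δ(·,a) → {s1,s3} and {s0}.
No further refinement is possible. Final partition (3 blocks): {s1,s3} | {s2} | {s0}.
State s1 belongs to the block {s1,s3}, which has 2 states.

2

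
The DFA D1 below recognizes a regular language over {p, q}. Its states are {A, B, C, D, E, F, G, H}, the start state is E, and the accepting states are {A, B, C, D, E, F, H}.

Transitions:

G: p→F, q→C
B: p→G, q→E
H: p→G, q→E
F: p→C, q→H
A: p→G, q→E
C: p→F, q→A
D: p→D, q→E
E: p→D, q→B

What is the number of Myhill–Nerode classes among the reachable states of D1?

5

Start with accepting vs non-accepting: {A,B,C,D,E,F,H} | {G}.
Split {A,B,C,D,E,F,H} by δ(·,p) → {C,D,E,F} and {A,B,H}.
Split {C,D,E,F} by δ(·,q) → {C,E,F} and {D}.
Split {C,E,F} by δ(·,p) → {C,F} and {E}.
The partition is now stable with 5 blocks: {C,F} | {G} | {A,B,H} | {D} | {E}.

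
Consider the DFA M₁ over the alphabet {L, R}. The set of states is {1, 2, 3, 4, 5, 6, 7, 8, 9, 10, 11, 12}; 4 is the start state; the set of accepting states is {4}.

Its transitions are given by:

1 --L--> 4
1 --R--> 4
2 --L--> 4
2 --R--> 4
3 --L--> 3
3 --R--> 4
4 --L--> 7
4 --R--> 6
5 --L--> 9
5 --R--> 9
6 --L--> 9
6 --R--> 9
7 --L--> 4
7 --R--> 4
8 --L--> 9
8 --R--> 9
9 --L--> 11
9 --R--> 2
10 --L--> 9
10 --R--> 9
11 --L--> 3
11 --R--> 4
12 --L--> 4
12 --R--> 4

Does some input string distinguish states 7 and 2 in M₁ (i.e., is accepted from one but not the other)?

No

Reachable states from the start: {2,3,4,6,7,9,11}. Unreachable: {1,5,8,10,12} — drop them.
P0 = {4} | {2,3,6,7,9,11}.
Refine {2,3,6,7,9,11} on symbol L: members go to different blocks, giving {3,6,9,11} and {2,7}.
Refine {3,6,9,11} on symbol R: members go to different blocks, giving {3,11} and {6} and {9}.
The partition is now stable with 5 blocks: {4} | {3,11} | {2,7} | {6} | {9}.
7 and 2 lie in the same block of the stable partition, so they are equivalent — no string distinguishes them.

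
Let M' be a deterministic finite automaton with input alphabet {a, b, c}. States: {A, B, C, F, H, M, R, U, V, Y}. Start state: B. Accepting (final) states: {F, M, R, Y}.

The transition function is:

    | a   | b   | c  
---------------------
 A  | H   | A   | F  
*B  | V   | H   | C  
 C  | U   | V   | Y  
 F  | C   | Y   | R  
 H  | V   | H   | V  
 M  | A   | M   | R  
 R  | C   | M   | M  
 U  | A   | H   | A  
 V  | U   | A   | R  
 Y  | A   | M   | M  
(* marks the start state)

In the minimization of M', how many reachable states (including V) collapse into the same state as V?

Every state is reachable, so we keep all 10.
P0 = {F,M,R,Y} | {A,B,C,H,U,V}.
Split {A,B,C,H,U,V} by δ(·,c) → {A,C,V} and {B,H,U}.
Stable partition: {F,M,R,Y} | {A,C,V} | {B,H,U} — 3 equivalence classes.
The equivalence class containing V is {A,C,V}, of size 3.

3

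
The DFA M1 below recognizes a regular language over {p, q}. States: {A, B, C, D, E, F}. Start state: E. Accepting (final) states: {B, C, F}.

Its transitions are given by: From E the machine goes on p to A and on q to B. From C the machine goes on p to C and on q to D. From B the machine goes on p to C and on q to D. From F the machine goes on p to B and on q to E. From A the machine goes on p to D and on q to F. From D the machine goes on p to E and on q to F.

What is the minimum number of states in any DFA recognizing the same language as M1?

Every state is reachable, so we keep all 6.
Initial partition by acceptance: {B,C,F} | {A,D,E}.
No further refinement is possible. Final partition (2 blocks): {B,C,F} | {A,D,E}.

2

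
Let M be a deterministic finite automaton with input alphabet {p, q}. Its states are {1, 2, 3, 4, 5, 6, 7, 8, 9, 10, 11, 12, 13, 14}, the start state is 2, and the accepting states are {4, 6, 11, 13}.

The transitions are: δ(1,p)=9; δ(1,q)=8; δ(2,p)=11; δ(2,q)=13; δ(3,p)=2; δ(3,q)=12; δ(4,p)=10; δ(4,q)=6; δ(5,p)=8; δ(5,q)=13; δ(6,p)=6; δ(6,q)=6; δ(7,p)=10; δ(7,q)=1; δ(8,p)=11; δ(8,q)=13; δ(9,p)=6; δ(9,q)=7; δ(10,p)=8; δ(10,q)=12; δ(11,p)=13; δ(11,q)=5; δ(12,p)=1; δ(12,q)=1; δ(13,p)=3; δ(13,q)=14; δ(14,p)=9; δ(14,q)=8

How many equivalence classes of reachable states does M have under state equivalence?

Reachable states from the start: {1,2,3,5,6,7,8,9,10,11,12,13,14}. Unreachable: {4} — drop them.
Initial partition by acceptance: {6,11,13} | {1,2,3,5,7,8,9,10,12,14}.
On input p, block {6,11,13} splits into {6,11} and {13}.
On input p, block {6,11} splits into {6} and {11}.
Split {1,2,3,5,7,8,9,10,12,14} by δ(·,p) → {1,3,5,7,10,12,14} and {2,8} and {9}.
Split {1,3,5,7,10,12,14} by δ(·,p) → {3,5,10} and {1,14} and {7,12}.
Refine {3,5,10} on symbol q: members go to different blocks, giving {3,10} and {5}.
Refine {7,12} on symbol p: members go to different blocks, giving {7} and {12}.
Stable partition: {6} | {3,10} | {13} | {11} | {2,8} | {9} | {1,14} | {7} | {5} | {12} — 10 equivalence classes.

10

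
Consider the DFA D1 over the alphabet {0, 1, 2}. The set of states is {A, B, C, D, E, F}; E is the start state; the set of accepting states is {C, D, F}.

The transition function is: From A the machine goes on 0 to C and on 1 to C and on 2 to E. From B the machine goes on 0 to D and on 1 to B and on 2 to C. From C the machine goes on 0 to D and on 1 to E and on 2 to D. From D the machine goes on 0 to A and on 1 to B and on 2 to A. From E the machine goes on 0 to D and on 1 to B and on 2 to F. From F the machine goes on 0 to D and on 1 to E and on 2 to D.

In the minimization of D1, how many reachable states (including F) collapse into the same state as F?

P0 = {C,D,F} | {A,B,E}.
Split {C,D,F} by δ(·,0) → {C,F} and {D}.
On input 0, block {A,B,E} splits into {B,E} and {A}.
The partition is now stable with 4 blocks: {C,F} | {B,E} | {D} | {A}.
State F belongs to the block {C,F}, which has 2 states.

2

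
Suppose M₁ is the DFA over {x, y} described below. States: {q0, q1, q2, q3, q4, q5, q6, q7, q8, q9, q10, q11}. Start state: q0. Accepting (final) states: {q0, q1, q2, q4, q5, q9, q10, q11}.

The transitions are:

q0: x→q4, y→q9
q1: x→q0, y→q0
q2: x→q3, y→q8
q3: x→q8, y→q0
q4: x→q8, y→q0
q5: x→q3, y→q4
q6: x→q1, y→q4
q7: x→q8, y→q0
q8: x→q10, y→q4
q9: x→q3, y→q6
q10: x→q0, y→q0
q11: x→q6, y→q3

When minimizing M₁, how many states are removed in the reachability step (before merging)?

No path from q0 leads to q2, q5, q7, q11; the other 8 states are all reachable.

4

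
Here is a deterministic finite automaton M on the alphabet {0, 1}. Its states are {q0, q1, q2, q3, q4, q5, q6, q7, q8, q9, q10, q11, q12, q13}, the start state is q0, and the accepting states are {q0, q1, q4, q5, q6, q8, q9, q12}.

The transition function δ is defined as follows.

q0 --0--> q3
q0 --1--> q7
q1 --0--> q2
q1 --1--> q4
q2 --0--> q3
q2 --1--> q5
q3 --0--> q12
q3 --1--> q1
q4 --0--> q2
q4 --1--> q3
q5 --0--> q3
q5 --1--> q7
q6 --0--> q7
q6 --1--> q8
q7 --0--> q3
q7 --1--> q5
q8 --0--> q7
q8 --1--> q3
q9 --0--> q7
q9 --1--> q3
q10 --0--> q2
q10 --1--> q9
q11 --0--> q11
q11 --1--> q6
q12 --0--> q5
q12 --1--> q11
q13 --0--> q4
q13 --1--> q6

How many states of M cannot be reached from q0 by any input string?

BFS from q0 reaches {q0, q1, q2, q3, q4, q5, q6, q7, q8, q11, q12}; the 3 state(s) q9, q10, q13 are never visited.

3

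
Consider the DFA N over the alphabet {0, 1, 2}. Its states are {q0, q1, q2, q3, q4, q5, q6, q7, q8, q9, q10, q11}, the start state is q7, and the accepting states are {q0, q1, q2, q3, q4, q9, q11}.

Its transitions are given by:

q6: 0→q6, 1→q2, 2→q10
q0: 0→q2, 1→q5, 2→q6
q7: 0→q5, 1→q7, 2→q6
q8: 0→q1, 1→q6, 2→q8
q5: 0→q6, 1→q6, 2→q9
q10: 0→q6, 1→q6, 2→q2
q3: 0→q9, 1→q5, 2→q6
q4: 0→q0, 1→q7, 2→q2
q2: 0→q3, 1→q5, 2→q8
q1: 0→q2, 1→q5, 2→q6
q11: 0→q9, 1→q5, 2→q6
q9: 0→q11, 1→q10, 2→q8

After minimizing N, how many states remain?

6

First remove the unreachable states {q0,q4}; 10 states remain.
Initial partition by acceptance: {q1,q2,q3,q9,q11} | {q5,q6,q7,q8,q10}.
On input 0, block {q5,q6,q7,q8,q10} splits into {q5,q6,q7,q10} and {q8}.
Split {q1,q2,q3,q9,q11} by δ(·,2) → {q1,q3,q11} and {q2,q9}.
On input 1, block {q5,q6,q7,q10} splits into {q5,q7,q10} and {q6}.
Refine {q5,q7,q10} on symbol 0: members go to different blocks, giving {q5,q10} and {q7}.
The partition is now stable with 6 blocks: {q1,q3,q11} | {q5,q10} | {q8} | {q2,q9} | {q6} | {q7}.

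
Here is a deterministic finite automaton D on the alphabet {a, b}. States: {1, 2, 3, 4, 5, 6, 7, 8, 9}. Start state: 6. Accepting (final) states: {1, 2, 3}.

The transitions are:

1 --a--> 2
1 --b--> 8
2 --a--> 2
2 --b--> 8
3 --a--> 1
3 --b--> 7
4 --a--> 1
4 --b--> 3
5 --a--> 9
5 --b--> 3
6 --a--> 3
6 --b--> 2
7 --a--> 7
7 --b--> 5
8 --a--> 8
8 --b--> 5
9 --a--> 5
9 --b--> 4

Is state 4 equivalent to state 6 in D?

Initial partition by acceptance: {1,2,3} | {4,5,6,7,8,9}.
On input a, block {4,5,6,7,8,9} splits into {5,7,8,9} and {4,6}.
Split {5,7,8,9} by δ(·,b) → {7,8} and {5} and {9}.
The partition is now stable with 5 blocks: {1,2,3} | {7,8} | {4,6} | {5} | {9}.
4 and 6 lie in the same block of the stable partition, so they are equivalent — no string distinguishes them.

Yes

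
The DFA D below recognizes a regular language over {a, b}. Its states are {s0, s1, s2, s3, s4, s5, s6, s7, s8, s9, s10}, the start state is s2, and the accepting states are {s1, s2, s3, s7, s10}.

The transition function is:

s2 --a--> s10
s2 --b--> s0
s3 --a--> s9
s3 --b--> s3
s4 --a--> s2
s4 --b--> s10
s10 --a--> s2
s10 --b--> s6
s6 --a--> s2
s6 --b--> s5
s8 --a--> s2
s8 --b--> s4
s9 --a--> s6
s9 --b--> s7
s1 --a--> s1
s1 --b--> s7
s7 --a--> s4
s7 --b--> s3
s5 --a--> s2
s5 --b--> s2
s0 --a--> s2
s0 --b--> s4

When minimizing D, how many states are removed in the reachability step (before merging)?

5

BFS from s2 reaches {s0, s2, s4, s5, s6, s10}; the 5 state(s) s1, s3, s7, s8, s9 are never visited.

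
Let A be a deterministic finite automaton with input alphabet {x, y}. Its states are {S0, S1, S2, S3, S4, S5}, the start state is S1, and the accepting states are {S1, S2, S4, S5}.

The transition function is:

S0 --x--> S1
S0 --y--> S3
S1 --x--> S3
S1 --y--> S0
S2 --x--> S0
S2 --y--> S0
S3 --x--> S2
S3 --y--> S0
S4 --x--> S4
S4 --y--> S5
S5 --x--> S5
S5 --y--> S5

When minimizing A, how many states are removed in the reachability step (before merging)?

2

BFS from S1 reaches {S0, S1, S2, S3}; the 2 state(s) S4, S5 are never visited.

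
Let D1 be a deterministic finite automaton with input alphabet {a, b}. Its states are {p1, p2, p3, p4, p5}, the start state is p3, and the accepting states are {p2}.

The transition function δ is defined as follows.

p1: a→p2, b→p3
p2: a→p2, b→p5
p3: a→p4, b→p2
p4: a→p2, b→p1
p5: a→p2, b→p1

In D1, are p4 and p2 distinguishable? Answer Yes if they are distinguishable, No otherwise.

All states are reachable from the start state.
P0 = {p2} | {p1,p3,p4,p5}.
Split {p1,p3,p4,p5} by δ(·,a) → {p1,p4,p5} and {p3}.
On input b, block {p1,p4,p5} splits into {p4,p5} and {p1}.
No further refinement is possible. Final partition (4 blocks): {p2} | {p4,p5} | {p3} | {p1}.
p4 and p2 end up in different blocks, so they are distinguishable. For instance, the string 'ε' is accepted from only p2.

Yes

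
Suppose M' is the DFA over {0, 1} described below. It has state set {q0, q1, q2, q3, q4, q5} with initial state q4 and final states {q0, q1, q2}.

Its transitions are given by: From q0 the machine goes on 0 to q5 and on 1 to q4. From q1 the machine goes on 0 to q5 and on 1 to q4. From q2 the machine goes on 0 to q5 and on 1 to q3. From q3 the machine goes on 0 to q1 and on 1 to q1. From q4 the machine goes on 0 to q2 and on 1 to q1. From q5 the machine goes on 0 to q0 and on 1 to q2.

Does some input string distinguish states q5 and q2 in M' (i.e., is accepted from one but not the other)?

Yes

Every state is reachable, so we keep all 6.
P0 = {q0,q1,q2} | {q3,q4,q5}.
The partition is now stable with 2 blocks: {q0,q1,q2} | {q3,q4,q5}.
q5 and q2 end up in different blocks, so they are distinguishable. For instance, the string 'ε' is accepted from only q2.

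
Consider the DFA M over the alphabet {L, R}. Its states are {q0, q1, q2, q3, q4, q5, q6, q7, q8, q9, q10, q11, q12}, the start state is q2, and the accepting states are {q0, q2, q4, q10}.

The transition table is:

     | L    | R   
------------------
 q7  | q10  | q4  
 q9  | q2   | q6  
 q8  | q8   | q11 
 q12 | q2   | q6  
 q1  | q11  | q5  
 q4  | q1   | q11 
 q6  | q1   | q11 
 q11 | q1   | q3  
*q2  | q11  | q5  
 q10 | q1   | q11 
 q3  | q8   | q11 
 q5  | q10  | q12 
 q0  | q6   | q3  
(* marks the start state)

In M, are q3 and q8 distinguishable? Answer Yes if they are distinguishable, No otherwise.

No

First remove the unreachable states {q0,q4,q7,q9}; 9 states remain.
P0 = {q2,q10} | {q1,q3,q5,q6,q8,q11,q12}.
Refine {q1,q3,q5,q6,q8,q11,q12} on symbol L: members go to different blocks, giving {q1,q3,q6,q8,q11} and {q5,q12}.
On input R, block {q2,q10} splits into {q2} and {q10}.
Refine {q1,q3,q6,q8,q11} on symbol R: members go to different blocks, giving {q3,q6,q8,q11} and {q1}.
Split {q3,q6,q8,q11} by δ(·,L) → {q3,q8} and {q6,q11}.
Split {q5,q12} by δ(·,L) → {q5} and {q12}.
On input R, block {q6,q11} splits into {q6} and {q11}.
Stable partition: {q2} | {q3,q8} | {q5} | {q10} | {q1} | {q6} | {q12} | {q11} — 8 equivalence classes.
q3 and q8 lie in the same block of the stable partition, so they are equivalent — no string distinguishes them.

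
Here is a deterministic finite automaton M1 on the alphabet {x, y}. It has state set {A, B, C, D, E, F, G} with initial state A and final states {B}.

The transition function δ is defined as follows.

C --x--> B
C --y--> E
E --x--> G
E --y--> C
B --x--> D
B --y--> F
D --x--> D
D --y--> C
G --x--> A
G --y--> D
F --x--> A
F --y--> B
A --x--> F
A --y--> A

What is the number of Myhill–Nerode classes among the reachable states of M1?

Start with accepting vs non-accepting: {B} | {A,C,D,E,F,G}.
Split {A,C,D,E,F,G} by δ(·,x) → {A,D,E,F,G} and {C}.
Split {A,D,E,F,G} by δ(·,y) → {A,G} and {D,E} and {F}.
Refine {A,G} on symbol x: members go to different blocks, giving {A} and {G}.
Split {D,E} by δ(·,x) → {D} and {E}.
The partition is now stable with 7 blocks: {B} | {A} | {C} | {D} | {F} | {G} | {E}.

7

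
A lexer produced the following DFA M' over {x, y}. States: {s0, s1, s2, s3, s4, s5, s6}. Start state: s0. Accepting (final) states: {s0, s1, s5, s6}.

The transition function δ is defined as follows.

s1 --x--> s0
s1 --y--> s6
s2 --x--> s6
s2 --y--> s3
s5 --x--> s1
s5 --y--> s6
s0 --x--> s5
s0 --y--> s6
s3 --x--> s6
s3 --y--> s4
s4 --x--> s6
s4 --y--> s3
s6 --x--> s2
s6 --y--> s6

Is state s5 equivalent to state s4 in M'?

No

All states are reachable from the start state.
Start with accepting vs non-accepting: {s0,s1,s5,s6} | {s2,s3,s4}.
Split {s0,s1,s5,s6} by δ(·,x) → {s0,s1,s5} and {s6}.
The partition is now stable with 3 blocks: {s0,s1,s5} | {s2,s3,s4} | {s6}.
s5 and s4 end up in different blocks, so they are distinguishable. For instance, the string 'ε' is accepted from only s5.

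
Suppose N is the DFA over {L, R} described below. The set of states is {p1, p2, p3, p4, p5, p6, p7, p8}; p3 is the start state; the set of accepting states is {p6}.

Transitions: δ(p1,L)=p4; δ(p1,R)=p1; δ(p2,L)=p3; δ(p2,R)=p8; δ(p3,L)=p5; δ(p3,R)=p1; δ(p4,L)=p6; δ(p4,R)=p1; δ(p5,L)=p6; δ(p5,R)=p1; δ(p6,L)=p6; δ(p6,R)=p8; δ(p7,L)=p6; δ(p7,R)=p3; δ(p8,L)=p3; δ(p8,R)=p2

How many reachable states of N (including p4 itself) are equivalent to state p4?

2

First remove the unreachable states {p7}; 7 states remain.
P0 = {p6} | {p1,p2,p3,p4,p5,p8}.
On input L, block {p1,p2,p3,p4,p5,p8} splits into {p1,p2,p3,p8} and {p4,p5}.
Refine {p1,p2,p3,p8} on symbol L: members go to different blocks, giving {p1,p3} and {p2,p8}.
Stable partition: {p6} | {p1,p3} | {p4,p5} | {p2,p8} — 4 equivalence classes.
State p4 belongs to the block {p4,p5}, which has 2 states.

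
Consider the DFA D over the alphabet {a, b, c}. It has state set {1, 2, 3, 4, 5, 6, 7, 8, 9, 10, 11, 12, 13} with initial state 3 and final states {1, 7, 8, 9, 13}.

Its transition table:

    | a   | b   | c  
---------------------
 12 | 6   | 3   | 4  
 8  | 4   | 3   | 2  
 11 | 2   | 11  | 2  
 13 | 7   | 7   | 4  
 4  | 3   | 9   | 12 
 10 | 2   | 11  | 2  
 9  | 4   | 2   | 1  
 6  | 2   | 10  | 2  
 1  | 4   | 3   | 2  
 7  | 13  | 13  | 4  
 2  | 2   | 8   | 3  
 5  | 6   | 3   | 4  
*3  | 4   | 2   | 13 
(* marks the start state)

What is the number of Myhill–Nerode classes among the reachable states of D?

First remove the unreachable states {5}; 12 states remain.
Initial partition by acceptance: {1,7,8,9,13} | {2,3,4,6,10,11,12}.
Split {1,7,8,9,13} by δ(·,a) → {1,8,9} and {7,13}.
Split {1,8,9} by δ(·,c) → {1,8} and {9}.
Refine {2,3,4,6,10,11,12} on symbol b: members go to different blocks, giving {3,6,10,11,12} and {2} and {4}.
Split {3,6,10,11,12} by δ(·,a) → {6,10,11} and {3} and {12}.
Stable partition: {1,8} | {6,10,11} | {7,13} | {9} | {2} | {4} | {3} | {12} — 8 equivalence classes.

8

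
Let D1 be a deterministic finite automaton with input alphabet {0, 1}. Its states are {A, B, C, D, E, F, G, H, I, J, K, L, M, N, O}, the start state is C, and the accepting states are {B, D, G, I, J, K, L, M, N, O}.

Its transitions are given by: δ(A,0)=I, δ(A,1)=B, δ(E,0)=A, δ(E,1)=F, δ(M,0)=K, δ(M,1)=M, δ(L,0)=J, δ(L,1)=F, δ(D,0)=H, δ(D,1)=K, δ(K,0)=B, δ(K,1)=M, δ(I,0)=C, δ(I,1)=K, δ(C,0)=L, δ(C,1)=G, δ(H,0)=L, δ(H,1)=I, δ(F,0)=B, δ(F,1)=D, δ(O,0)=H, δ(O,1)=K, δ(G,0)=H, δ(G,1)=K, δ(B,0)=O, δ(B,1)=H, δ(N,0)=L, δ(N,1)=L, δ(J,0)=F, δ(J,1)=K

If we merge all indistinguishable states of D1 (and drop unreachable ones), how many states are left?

5

Reachable states from the start: {B,C,D,F,G,H,I,J,K,L,M,O}. Unreachable: {A,E,N} — drop them.
Start with accepting vs non-accepting: {B,D,G,I,J,K,L,M,O} | {C,F,H}.
On input 0, block {B,D,G,I,J,K,L,M,O} splits into {D,G,I,J,O} and {B,K,L,M}.
Split {B,K,L,M} by δ(·,0) → {B,L} and {K,M}.
Split {K,M} by δ(·,0) → {K} and {M}.
The partition is now stable with 5 blocks: {D,G,I,J,O} | {C,F,H} | {B,L} | {K} | {M}.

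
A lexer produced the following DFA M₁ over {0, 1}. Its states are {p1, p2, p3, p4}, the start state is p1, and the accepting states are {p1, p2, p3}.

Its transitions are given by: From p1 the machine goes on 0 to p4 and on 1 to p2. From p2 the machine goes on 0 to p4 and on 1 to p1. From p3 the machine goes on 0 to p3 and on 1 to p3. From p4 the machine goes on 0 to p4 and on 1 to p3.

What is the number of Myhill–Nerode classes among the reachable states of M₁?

3

All states are reachable from the start state.
P0 = {p1,p2,p3} | {p4}.
Refine {p1,p2,p3} on symbol 0: members go to different blocks, giving {p1,p2} and {p3}.
Stable partition: {p1,p2} | {p4} | {p3} — 3 equivalence classes.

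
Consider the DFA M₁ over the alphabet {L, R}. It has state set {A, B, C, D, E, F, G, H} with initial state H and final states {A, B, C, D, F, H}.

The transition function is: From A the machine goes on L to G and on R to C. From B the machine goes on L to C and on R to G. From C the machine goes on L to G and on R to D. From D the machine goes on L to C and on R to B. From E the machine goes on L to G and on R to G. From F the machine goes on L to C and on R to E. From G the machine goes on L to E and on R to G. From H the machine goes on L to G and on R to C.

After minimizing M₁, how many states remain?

First remove the unreachable states {A,F}; 6 states remain.
Initial partition by acceptance: {B,C,D,H} | {E,G}.
Refine {B,C,D,H} on symbol L: members go to different blocks, giving {B,D} and {C,H}.
Refine {B,D} on symbol R: members go to different blocks, giving {B} and {D}.
On input R, block {C,H} splits into {C} and {H}.
The partition is now stable with 5 blocks: {B} | {E,G} | {C} | {D} | {H}.

5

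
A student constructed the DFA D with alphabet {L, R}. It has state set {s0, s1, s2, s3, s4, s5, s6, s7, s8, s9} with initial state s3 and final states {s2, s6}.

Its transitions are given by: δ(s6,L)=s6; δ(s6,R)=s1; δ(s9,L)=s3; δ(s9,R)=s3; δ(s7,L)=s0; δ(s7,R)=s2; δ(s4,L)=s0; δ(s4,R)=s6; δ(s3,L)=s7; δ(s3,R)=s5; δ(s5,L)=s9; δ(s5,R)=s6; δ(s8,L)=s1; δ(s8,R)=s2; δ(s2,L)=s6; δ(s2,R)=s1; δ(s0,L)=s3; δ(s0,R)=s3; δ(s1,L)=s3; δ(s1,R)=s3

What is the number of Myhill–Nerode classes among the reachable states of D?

4

States {s4,s8} cannot be reached from the start state, so discard them.
Initial partition by acceptance: {s2,s6} | {s0,s1,s3,s5,s7,s9}.
Refine {s0,s1,s3,s5,s7,s9} on symbol R: members go to different blocks, giving {s0,s1,s3,s9} and {s5,s7}.
Refine {s0,s1,s3,s9} on symbol L: members go to different blocks, giving {s0,s1,s9} and {s3}.
No further refinement is possible. Final partition (4 blocks): {s2,s6} | {s0,s1,s9} | {s5,s7} | {s3}.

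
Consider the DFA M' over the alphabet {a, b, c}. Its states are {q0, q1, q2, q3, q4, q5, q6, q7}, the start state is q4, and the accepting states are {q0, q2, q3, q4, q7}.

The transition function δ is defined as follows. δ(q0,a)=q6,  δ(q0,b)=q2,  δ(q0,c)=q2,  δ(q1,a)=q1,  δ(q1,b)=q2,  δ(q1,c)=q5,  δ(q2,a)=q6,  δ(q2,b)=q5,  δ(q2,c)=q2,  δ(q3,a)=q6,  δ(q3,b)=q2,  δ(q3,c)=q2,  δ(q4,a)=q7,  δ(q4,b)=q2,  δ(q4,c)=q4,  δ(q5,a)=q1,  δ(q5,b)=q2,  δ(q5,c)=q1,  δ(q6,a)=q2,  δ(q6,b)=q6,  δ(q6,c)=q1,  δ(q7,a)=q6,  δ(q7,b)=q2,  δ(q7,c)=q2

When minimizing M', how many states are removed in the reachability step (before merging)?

Starting at q4 and following transitions, the reachable set is {q1, q2, q4, q5, q6, q7}. That leaves q0, q3 unreachable — 2 in total.

2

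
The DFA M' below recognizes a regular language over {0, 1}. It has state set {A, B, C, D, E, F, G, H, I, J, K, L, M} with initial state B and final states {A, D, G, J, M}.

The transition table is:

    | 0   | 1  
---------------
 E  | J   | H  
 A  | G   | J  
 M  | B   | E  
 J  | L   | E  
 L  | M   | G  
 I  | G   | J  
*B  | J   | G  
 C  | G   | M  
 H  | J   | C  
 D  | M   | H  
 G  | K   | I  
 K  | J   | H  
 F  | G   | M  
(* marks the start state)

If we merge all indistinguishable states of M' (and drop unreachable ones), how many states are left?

6

States {A,D,F} cannot be reached from the start state, so discard them.
Start with accepting vs non-accepting: {G,J,M} | {B,C,E,H,I,K,L}.
On input 1, block {B,C,E,H,I,K,L} splits into {B,C,I,L} and {E,H,K}.
On input 0, block {G,J,M} splits into {J,M} and {G}.
Refine {B,C,I,L} on symbol 0: members go to different blocks, giving {B,L} and {C,I}.
On input 1, block {E,H,K} splits into {E,K} and {H}.
Stable partition: {J,M} | {B,L} | {E,K} | {G} | {C,I} | {H} — 6 equivalence classes.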